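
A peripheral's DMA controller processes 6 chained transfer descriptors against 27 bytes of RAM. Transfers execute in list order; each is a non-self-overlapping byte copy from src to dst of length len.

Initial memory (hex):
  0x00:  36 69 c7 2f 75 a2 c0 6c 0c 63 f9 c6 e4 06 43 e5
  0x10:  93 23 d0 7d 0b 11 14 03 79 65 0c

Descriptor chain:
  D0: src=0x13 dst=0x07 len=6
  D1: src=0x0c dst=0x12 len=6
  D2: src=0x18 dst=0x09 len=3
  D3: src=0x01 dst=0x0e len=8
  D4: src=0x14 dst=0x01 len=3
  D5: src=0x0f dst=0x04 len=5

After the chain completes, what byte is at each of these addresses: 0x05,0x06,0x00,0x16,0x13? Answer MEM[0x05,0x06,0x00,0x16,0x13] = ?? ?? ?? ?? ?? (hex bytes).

  after D0: wrote 6B at 0x07 = 7d0b11140379
  after D1: wrote 6B at 0x12 = 790643e59323
  after D2: wrote 3B at 0x09 = 79650c
  after D3: wrote 8B at 0x0e = 69c72f75a2c07d0b
  after D4: wrote 3B at 0x01 = 7d0b93
  after D5: wrote 5B at 0x04 = c72f75a2c0
query mem[0x05]=0x2f, mem[0x06]=0x75, mem[0x00]=0x36, mem[0x16]=0x93, mem[0x13]=0xc0

MEM[0x05,0x06,0x00,0x16,0x13] = 2f 75 36 93 c0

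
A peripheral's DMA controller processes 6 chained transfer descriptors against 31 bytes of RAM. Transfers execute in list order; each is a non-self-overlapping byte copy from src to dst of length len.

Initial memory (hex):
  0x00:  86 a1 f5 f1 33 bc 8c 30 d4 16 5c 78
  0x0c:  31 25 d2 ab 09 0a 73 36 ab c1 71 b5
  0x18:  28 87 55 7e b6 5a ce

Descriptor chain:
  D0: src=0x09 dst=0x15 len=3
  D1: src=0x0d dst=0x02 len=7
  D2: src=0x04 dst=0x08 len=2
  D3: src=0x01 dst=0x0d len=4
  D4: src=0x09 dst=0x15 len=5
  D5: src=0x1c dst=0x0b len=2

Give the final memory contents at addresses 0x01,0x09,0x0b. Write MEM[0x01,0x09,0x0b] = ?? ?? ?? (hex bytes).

MEM[0x01,0x09,0x0b] = a1 09 b6

[0] 0x09->0x15 len=3 : 16 5c 78
[1] 0x0d->0x02 len=7 : 25 d2 ab 09 0a 73 36
[2] 0x04->0x08 len=2 : ab 09
[3] 0x01->0x0d len=4 : a1 25 d2 ab
[4] 0x09->0x15 len=5 : 09 5c 78 31 a1
[5] 0x1c->0x0b len=2 : b6 5a
query mem[0x01]=0xa1, mem[0x09]=0x09, mem[0x0b]=0xb6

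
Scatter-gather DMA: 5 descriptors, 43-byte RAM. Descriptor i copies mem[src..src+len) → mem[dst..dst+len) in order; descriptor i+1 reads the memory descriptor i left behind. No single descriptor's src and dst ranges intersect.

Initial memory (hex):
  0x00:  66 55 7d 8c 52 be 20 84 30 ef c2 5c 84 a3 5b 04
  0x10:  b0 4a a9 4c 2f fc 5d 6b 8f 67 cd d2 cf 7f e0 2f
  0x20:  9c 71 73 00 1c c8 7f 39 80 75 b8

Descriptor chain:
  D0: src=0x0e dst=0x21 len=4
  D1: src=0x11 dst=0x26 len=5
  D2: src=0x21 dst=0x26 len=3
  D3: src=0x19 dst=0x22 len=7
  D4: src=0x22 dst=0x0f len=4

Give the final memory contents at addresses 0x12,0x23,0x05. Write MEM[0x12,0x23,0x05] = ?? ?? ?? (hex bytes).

#0 dst[0x21+4] := {0x5b,0x04,0xb0,0x4a}
#1 dst[0x26+5] := {0x4a,0xa9,0x4c,0x2f,0xfc}
#2 dst[0x26+3] := {0x5b,0x04,0xb0}
#3 dst[0x22+7] := {0x67,0xcd,0xd2,0xcf,0x7f,0xe0,0x2f}
#4 dst[0x0f+4] := {0x67,0xcd,0xd2,0xcf}
query mem[0x12]=0xcf, mem[0x23]=0xcd, mem[0x05]=0xbe

MEM[0x12,0x23,0x05] = cf cd be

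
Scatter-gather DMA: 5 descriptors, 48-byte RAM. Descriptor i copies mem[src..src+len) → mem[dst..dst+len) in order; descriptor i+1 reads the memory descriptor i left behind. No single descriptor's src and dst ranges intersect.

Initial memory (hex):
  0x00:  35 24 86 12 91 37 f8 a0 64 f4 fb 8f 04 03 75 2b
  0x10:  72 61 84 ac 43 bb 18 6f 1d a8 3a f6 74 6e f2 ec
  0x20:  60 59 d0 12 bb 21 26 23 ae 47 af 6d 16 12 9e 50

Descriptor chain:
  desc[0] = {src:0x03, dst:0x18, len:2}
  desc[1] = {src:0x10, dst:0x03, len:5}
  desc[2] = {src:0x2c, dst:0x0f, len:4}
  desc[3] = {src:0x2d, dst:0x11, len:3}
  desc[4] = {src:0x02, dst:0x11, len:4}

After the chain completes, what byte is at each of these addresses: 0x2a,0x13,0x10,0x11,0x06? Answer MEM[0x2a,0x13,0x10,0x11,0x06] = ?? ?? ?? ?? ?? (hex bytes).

[0] 0x03->0x18 len=2 : 12 91
[1] 0x10->0x03 len=5 : 72 61 84 ac 43
[2] 0x2c->0x0f len=4 : 16 12 9e 50
[3] 0x2d->0x11 len=3 : 12 9e 50
[4] 0x02->0x11 len=4 : 86 72 61 84
query mem[0x2a]=0xaf, mem[0x13]=0x61, mem[0x10]=0x12, mem[0x11]=0x86, mem[0x06]=0xac

MEM[0x2a,0x13,0x10,0x11,0x06] = af 61 12 86 ac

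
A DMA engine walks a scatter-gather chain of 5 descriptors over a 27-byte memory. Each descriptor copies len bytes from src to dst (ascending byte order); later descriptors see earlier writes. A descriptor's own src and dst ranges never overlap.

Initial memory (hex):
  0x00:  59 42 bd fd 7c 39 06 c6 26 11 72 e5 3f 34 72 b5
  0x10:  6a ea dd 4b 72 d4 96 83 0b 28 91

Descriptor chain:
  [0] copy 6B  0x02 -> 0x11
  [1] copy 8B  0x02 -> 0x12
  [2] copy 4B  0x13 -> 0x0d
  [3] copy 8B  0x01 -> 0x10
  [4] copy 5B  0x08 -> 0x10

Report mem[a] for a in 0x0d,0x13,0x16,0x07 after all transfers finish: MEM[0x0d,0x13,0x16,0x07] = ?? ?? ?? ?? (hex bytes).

MEM[0x0d,0x13,0x16,0x07] = fd e5 c6 c6

  after D0: wrote 6B at 0x11 = bdfd7c3906c6
  after D1: wrote 8B at 0x12 = bdfd7c3906c62611
  after D2: wrote 4B at 0x0d = fd7c3906
  after D3: wrote 8B at 0x10 = 42bdfd7c3906c626
  after D4: wrote 5B at 0x10 = 261172e53f
query mem[0x0d]=0xfd, mem[0x13]=0xe5, mem[0x16]=0xc6, mem[0x07]=0xc6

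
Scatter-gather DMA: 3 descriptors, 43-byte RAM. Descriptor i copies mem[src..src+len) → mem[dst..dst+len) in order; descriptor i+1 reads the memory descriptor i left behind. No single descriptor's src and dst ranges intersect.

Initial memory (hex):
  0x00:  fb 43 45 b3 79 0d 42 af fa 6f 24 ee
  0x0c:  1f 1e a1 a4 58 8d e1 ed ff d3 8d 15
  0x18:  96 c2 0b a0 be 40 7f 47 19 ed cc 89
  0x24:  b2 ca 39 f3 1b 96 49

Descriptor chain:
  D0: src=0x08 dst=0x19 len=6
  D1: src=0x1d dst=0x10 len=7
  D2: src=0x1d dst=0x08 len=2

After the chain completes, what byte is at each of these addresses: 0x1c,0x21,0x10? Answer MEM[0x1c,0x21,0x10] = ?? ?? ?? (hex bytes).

[0] 0x08->0x19 len=6 : fa 6f 24 ee 1f 1e
[1] 0x1d->0x10 len=7 : 1f 1e 47 19 ed cc 89
[2] 0x1d->0x08 len=2 : 1f 1e
query mem[0x1c]=0xee, mem[0x21]=0xed, mem[0x10]=0x1f

MEM[0x1c,0x21,0x10] = ee ed 1f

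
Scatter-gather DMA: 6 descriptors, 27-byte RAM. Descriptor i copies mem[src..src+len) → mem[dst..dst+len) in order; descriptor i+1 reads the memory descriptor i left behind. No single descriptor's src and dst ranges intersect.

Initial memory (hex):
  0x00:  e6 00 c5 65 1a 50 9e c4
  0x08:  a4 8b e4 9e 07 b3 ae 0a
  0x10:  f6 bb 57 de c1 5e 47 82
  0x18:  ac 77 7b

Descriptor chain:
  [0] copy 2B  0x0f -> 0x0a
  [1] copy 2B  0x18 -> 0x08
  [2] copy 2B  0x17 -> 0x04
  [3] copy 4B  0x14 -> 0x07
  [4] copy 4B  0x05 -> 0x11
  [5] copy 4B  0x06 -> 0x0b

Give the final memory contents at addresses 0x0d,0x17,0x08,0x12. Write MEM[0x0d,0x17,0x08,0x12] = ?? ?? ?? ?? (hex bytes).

[0] 0x0f->0x0a len=2 : 0a f6
[1] 0x18->0x08 len=2 : ac 77
[2] 0x17->0x04 len=2 : 82 ac
[3] 0x14->0x07 len=4 : c1 5e 47 82
[4] 0x05->0x11 len=4 : ac 9e c1 5e
[5] 0x06->0x0b len=4 : 9e c1 5e 47
query mem[0x0d]=0x5e, mem[0x17]=0x82, mem[0x08]=0x5e, mem[0x12]=0x9e

MEM[0x0d,0x17,0x08,0x12] = 5e 82 5e 9e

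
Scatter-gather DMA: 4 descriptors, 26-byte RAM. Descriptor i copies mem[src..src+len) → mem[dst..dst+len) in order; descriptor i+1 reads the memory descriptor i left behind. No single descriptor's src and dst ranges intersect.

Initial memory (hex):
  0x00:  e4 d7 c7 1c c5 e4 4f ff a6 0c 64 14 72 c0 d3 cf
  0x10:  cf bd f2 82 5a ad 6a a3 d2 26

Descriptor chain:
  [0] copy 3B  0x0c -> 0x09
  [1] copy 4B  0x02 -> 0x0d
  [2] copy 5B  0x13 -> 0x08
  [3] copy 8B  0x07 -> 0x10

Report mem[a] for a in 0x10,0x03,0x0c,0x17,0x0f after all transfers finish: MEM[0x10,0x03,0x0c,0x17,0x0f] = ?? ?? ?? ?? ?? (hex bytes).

[0] 0x0c->0x09 len=3 : 72 c0 d3
[1] 0x02->0x0d len=4 : c7 1c c5 e4
[2] 0x13->0x08 len=5 : 82 5a ad 6a a3
[3] 0x07->0x10 len=8 : ff 82 5a ad 6a a3 c7 1c
query mem[0x10]=0xff, mem[0x03]=0x1c, mem[0x0c]=0xa3, mem[0x17]=0x1c, mem[0x0f]=0xc5

MEM[0x10,0x03,0x0c,0x17,0x0f] = ff 1c a3 1c c5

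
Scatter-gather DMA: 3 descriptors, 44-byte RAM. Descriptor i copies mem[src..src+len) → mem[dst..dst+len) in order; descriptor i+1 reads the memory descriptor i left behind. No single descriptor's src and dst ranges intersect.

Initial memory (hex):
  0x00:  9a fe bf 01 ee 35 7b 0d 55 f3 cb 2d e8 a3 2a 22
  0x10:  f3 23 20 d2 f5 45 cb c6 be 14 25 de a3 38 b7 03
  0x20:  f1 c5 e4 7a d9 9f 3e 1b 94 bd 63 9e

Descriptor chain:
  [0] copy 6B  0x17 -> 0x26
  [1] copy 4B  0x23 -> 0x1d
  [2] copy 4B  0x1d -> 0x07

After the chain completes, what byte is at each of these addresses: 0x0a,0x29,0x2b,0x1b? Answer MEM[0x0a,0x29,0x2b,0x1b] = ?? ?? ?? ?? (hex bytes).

MEM[0x0a,0x29,0x2b,0x1b] = c6 25 a3 de

#0 dst[0x26+6] := {0xc6,0xbe,0x14,0x25,0xde,0xa3}
#1 dst[0x1d+4] := {0x7a,0xd9,0x9f,0xc6}
#2 dst[0x07+4] := {0x7a,0xd9,0x9f,0xc6}
query mem[0x0a]=0xc6, mem[0x29]=0x25, mem[0x2b]=0xa3, mem[0x1b]=0xde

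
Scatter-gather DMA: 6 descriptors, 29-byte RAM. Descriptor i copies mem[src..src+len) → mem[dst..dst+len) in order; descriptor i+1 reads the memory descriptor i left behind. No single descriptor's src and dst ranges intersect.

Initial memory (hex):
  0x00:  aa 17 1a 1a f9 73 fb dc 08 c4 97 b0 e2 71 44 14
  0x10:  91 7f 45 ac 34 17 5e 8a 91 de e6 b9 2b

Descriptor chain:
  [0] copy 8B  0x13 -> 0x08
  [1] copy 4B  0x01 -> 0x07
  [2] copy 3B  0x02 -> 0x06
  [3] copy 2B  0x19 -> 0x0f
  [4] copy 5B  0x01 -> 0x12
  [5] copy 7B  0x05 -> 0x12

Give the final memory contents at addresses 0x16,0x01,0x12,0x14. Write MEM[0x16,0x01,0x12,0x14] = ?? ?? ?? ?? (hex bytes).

MEM[0x16,0x01,0x12,0x14] = 1a 17 73 1a

#0 dst[0x08+8] := {0xac,0x34,0x17,0x5e,0x8a,0x91,0xde,0xe6}
#1 dst[0x07+4] := {0x17,0x1a,0x1a,0xf9}
#2 dst[0x06+3] := {0x1a,0x1a,0xf9}
#3 dst[0x0f+2] := {0xde,0xe6}
#4 dst[0x12+5] := {0x17,0x1a,0x1a,0xf9,0x73}
#5 dst[0x12+7] := {0x73,0x1a,0x1a,0xf9,0x1a,0xf9,0x5e}
query mem[0x16]=0x1a, mem[0x01]=0x17, mem[0x12]=0x73, mem[0x14]=0x1a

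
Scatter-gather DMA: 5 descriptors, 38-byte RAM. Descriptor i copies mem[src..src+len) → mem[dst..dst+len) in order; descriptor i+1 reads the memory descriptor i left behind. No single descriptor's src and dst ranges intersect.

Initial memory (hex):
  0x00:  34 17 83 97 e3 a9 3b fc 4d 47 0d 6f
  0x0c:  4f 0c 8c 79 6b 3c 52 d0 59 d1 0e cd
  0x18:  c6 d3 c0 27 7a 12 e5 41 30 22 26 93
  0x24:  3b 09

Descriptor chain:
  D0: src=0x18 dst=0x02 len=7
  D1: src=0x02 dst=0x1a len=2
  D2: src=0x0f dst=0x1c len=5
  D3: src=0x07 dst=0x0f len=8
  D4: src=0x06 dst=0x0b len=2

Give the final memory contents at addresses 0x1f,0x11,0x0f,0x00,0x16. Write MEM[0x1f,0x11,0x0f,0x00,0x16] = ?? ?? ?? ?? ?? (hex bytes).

MEM[0x1f,0x11,0x0f,0x00,0x16] = 52 47 12 34 8c

  after D0: wrote 7B at 0x02 = c6d3c0277a12e5
  after D1: wrote 2B at 0x1a = c6d3
  after D2: wrote 5B at 0x1c = 796b3c52d0
  after D3: wrote 8B at 0x0f = 12e5470d6f4f0c8c
  after D4: wrote 2B at 0x0b = 7a12
query mem[0x1f]=0x52, mem[0x11]=0x47, mem[0x0f]=0x12, mem[0x00]=0x34, mem[0x16]=0x8c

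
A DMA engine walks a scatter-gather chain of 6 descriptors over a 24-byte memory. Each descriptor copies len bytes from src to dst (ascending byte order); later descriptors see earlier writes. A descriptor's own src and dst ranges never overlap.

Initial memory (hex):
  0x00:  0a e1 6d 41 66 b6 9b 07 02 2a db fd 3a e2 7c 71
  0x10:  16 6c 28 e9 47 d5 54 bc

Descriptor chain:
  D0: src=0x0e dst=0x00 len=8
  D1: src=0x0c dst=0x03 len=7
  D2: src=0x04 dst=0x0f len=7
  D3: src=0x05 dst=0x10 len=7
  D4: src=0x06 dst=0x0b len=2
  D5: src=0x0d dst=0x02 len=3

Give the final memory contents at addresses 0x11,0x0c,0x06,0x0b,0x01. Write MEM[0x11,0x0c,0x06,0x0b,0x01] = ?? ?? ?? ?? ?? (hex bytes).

MEM[0x11,0x0c,0x06,0x0b,0x01] = 71 16 71 71 71

  after D0: wrote 8B at 0x00 = 7c71166c28e947d5
  after D1: wrote 7B at 0x03 = 3ae27c71166c28
  after D2: wrote 7B at 0x0f = e27c71166c28db
  after D3: wrote 7B at 0x10 = 7c71166c28dbfd
  after D4: wrote 2B at 0x0b = 7116
  after D5: wrote 3B at 0x02 = e27ce2
query mem[0x11]=0x71, mem[0x0c]=0x16, mem[0x06]=0x71, mem[0x0b]=0x71, mem[0x01]=0x71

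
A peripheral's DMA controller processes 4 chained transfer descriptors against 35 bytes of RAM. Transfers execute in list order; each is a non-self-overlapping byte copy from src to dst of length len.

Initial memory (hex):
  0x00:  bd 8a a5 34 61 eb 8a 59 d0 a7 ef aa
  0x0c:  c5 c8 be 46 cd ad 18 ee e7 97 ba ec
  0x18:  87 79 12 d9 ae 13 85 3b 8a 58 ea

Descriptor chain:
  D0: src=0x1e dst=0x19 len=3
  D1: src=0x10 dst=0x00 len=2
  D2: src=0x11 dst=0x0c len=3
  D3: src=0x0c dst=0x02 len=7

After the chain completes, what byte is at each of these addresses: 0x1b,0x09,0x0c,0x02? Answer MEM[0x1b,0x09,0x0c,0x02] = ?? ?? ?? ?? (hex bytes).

MEM[0x1b,0x09,0x0c,0x02] = 8a a7 ad ad

#0 dst[0x19+3] := {0x85,0x3b,0x8a}
#1 dst[0x00+2] := {0xcd,0xad}
#2 dst[0x0c+3] := {0xad,0x18,0xee}
#3 dst[0x02+7] := {0xad,0x18,0xee,0x46,0xcd,0xad,0x18}
query mem[0x1b]=0x8a, mem[0x09]=0xa7, mem[0x0c]=0xad, mem[0x02]=0xad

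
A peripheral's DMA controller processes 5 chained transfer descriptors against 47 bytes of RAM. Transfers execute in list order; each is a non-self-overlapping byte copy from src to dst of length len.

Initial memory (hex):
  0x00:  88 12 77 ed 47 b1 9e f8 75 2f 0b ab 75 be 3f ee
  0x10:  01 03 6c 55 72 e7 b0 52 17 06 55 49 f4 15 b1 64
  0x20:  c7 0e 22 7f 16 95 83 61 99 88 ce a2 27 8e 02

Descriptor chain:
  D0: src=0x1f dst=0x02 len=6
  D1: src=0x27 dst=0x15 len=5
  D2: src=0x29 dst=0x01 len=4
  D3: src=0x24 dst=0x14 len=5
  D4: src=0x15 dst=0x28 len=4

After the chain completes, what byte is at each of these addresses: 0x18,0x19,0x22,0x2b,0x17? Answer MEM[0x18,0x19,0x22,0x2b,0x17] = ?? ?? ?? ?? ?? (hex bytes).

  after D0: wrote 6B at 0x02 = 64c70e227f16
  after D1: wrote 5B at 0x15 = 619988cea2
  after D2: wrote 4B at 0x01 = 88cea227
  after D3: wrote 5B at 0x14 = 1695836199
  after D4: wrote 4B at 0x28 = 95836199
query mem[0x18]=0x99, mem[0x19]=0xa2, mem[0x22]=0x22, mem[0x2b]=0x99, mem[0x17]=0x61

MEM[0x18,0x19,0x22,0x2b,0x17] = 99 a2 22 99 61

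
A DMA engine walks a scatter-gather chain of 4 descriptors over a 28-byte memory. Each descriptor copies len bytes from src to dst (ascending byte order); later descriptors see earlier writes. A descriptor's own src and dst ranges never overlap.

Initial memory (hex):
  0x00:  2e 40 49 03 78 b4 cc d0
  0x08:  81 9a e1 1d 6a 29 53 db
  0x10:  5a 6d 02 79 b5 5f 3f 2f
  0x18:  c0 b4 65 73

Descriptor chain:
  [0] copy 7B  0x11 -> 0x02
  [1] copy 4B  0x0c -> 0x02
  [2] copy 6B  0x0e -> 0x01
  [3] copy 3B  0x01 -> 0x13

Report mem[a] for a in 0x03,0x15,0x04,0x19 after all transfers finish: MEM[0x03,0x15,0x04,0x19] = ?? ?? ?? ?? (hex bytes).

MEM[0x03,0x15,0x04,0x19] = 5a 5a 6d b4

D0: mem[0x02..0x08] <- [6d 02 79 b5 5f 3f 2f]
D1: mem[0x02..0x05] <- [6a 29 53 db]
D2: mem[0x01..0x06] <- [53 db 5a 6d 02 79]
D3: mem[0x13..0x15] <- [53 db 5a]
query mem[0x03]=0x5a, mem[0x15]=0x5a, mem[0x04]=0x6d, mem[0x19]=0xb4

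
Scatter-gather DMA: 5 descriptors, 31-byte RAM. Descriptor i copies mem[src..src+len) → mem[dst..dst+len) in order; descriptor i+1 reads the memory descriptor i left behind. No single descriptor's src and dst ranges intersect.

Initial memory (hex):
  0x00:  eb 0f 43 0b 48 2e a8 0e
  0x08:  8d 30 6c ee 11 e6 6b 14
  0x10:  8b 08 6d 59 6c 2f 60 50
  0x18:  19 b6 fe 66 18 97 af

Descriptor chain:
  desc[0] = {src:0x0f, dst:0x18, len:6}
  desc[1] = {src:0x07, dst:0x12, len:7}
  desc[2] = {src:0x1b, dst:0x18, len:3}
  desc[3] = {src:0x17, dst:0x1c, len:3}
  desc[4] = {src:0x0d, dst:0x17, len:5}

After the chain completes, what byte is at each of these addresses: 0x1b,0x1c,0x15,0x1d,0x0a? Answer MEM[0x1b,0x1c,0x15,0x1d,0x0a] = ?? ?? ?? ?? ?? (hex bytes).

  after D0: wrote 6B at 0x18 = 148b086d596c
  after D1: wrote 7B at 0x12 = 0e8d306cee11e6
  after D2: wrote 3B at 0x18 = 6d596c
  after D3: wrote 3B at 0x1c = 116d59
  after D4: wrote 5B at 0x17 = e66b148b08
query mem[0x1b]=0x08, mem[0x1c]=0x11, mem[0x15]=0x6c, mem[0x1d]=0x6d, mem[0x0a]=0x6c

MEM[0x1b,0x1c,0x15,0x1d,0x0a] = 08 11 6c 6d 6c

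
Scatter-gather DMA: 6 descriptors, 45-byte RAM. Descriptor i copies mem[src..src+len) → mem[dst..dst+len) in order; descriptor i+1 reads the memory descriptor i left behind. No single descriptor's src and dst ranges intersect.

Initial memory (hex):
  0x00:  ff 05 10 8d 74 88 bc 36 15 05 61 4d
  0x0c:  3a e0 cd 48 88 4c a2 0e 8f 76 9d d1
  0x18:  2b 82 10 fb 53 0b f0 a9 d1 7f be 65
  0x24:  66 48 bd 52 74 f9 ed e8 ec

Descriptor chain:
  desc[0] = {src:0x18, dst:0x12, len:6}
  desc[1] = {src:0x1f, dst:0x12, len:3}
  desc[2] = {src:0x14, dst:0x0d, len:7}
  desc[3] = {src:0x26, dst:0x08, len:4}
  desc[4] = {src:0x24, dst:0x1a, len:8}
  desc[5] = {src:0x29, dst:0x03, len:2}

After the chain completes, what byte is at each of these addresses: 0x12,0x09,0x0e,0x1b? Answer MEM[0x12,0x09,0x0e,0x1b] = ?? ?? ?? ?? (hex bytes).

MEM[0x12,0x09,0x0e,0x1b] = 82 52 fb 48

[0] 0x18->0x12 len=6 : 2b 82 10 fb 53 0b
[1] 0x1f->0x12 len=3 : a9 d1 7f
[2] 0x14->0x0d len=7 : 7f fb 53 0b 2b 82 10
[3] 0x26->0x08 len=4 : bd 52 74 f9
[4] 0x24->0x1a len=8 : 66 48 bd 52 74 f9 ed e8
[5] 0x29->0x03 len=2 : f9 ed
query mem[0x12]=0x82, mem[0x09]=0x52, mem[0x0e]=0xfb, mem[0x1b]=0x48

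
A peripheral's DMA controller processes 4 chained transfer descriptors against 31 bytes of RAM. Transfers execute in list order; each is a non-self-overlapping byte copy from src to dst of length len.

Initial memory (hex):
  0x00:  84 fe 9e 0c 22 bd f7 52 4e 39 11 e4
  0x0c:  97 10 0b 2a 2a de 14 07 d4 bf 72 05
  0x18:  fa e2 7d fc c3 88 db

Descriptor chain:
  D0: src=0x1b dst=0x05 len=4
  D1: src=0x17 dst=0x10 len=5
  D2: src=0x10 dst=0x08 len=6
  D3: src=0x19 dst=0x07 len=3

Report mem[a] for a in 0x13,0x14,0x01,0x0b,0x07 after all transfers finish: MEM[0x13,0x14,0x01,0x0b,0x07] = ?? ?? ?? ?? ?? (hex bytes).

MEM[0x13,0x14,0x01,0x0b,0x07] = 7d fc fe 7d e2

D0: mem[0x05..0x08] <- [fc c3 88 db]
D1: mem[0x10..0x14] <- [05 fa e2 7d fc]
D2: mem[0x08..0x0d] <- [05 fa e2 7d fc bf]
D3: mem[0x07..0x09] <- [e2 7d fc]
query mem[0x13]=0x7d, mem[0x14]=0xfc, mem[0x01]=0xfe, mem[0x0b]=0x7d, mem[0x07]=0xe2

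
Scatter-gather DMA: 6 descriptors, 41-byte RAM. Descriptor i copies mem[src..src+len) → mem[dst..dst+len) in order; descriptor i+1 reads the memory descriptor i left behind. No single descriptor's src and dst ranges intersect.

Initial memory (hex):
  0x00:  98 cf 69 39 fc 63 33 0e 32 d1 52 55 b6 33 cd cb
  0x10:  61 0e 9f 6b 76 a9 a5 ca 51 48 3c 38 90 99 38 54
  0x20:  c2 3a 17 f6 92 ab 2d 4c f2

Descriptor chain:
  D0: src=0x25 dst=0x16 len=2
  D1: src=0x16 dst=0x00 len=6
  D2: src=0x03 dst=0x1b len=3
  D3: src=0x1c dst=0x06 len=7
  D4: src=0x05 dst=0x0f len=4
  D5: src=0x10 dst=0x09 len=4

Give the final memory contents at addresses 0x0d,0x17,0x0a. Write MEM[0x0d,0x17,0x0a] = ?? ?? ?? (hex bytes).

MEM[0x0d,0x17,0x0a] = 33 2d 38

  after D0: wrote 2B at 0x16 = ab2d
  after D1: wrote 6B at 0x00 = ab2d51483c38
  after D2: wrote 3B at 0x1b = 483c38
  after D3: wrote 7B at 0x06 = 3c383854c23a17
  after D4: wrote 4B at 0x0f = 383c3838
  after D5: wrote 4B at 0x09 = 3c38386b
query mem[0x0d]=0x33, mem[0x17]=0x2d, mem[0x0a]=0x38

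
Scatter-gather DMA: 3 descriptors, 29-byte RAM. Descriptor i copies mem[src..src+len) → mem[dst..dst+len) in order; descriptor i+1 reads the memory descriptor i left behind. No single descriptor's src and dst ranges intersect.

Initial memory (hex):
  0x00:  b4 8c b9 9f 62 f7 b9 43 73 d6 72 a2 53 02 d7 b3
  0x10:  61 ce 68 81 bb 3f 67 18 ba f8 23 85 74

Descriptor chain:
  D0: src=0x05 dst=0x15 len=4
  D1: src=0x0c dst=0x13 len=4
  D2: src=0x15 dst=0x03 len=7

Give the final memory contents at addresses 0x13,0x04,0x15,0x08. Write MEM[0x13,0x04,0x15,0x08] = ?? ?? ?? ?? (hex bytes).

MEM[0x13,0x04,0x15,0x08] = 53 b3 d7 23

#0 dst[0x15+4] := {0xf7,0xb9,0x43,0x73}
#1 dst[0x13+4] := {0x53,0x02,0xd7,0xb3}
#2 dst[0x03+7] := {0xd7,0xb3,0x43,0x73,0xf8,0x23,0x85}
query mem[0x13]=0x53, mem[0x04]=0xb3, mem[0x15]=0xd7, mem[0x08]=0x23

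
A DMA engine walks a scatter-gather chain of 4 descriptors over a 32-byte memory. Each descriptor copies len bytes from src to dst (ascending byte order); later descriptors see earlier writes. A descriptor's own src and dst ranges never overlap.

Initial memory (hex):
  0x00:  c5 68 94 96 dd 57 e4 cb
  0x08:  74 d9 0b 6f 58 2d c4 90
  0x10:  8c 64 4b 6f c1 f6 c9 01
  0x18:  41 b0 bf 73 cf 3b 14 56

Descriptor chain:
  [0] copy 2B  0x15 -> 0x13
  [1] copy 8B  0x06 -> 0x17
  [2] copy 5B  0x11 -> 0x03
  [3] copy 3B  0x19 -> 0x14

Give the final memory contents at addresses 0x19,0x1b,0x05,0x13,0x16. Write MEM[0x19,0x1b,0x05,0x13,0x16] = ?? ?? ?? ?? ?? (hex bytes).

MEM[0x19,0x1b,0x05,0x13,0x16] = 74 0b f6 f6 0b

  after D0: wrote 2B at 0x13 = f6c9
  after D1: wrote 8B at 0x17 = e4cb74d90b6f582d
  after D2: wrote 5B at 0x03 = 644bf6c9f6
  after D3: wrote 3B at 0x14 = 74d90b
query mem[0x19]=0x74, mem[0x1b]=0x0b, mem[0x05]=0xf6, mem[0x13]=0xf6, mem[0x16]=0x0b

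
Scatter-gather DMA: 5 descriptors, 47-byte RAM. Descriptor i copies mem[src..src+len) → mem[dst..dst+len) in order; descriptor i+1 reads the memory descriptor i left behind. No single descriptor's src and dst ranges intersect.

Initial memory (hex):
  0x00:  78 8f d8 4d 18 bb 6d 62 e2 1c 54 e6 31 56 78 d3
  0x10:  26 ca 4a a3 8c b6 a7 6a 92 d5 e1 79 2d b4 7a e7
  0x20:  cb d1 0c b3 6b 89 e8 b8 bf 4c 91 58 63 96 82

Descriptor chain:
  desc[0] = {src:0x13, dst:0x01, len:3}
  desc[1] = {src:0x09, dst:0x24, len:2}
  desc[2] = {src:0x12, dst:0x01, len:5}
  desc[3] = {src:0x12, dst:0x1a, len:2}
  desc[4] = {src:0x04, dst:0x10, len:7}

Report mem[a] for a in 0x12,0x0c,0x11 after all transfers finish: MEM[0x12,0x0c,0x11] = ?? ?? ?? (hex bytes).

[0] 0x13->0x01 len=3 : a3 8c b6
[1] 0x09->0x24 len=2 : 1c 54
[2] 0x12->0x01 len=5 : 4a a3 8c b6 a7
[3] 0x12->0x1a len=2 : 4a a3
[4] 0x04->0x10 len=7 : b6 a7 6d 62 e2 1c 54
query mem[0x12]=0x6d, mem[0x0c]=0x31, mem[0x11]=0xa7

MEM[0x12,0x0c,0x11] = 6d 31 a7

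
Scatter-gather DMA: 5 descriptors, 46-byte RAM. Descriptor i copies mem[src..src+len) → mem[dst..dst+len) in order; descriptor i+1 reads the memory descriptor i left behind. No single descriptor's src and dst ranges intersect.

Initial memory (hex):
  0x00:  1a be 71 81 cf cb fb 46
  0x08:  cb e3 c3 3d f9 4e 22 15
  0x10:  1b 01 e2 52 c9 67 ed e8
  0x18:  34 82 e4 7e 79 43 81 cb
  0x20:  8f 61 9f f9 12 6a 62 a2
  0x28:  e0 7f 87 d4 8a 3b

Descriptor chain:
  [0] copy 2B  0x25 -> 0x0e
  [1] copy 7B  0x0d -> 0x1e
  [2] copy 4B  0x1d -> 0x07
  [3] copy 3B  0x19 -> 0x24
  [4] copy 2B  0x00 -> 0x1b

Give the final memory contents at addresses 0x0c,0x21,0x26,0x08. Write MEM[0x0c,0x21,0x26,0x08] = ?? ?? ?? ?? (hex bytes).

MEM[0x0c,0x21,0x26,0x08] = f9 1b 7e 4e

[0] 0x25->0x0e len=2 : 6a 62
[1] 0x0d->0x1e len=7 : 4e 6a 62 1b 01 e2 52
[2] 0x1d->0x07 len=4 : 43 4e 6a 62
[3] 0x19->0x24 len=3 : 82 e4 7e
[4] 0x00->0x1b len=2 : 1a be
query mem[0x0c]=0xf9, mem[0x21]=0x1b, mem[0x26]=0x7e, mem[0x08]=0x4e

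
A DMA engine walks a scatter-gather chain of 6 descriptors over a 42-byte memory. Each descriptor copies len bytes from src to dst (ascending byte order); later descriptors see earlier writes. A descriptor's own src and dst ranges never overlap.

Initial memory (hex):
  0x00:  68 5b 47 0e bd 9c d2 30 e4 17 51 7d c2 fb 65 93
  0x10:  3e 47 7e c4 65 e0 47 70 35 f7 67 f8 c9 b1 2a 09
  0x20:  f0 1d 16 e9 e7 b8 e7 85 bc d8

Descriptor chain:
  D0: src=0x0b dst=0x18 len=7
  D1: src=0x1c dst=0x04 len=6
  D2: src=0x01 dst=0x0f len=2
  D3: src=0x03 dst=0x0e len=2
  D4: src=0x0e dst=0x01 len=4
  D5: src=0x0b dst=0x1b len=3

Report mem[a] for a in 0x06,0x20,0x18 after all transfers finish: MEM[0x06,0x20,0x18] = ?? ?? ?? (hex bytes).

MEM[0x06,0x20,0x18] = 47 f0 7d

D0: mem[0x18..0x1e] <- [7d c2 fb 65 93 3e 47]
D1: mem[0x04..0x09] <- [93 3e 47 09 f0 1d]
D2: mem[0x0f..0x10] <- [5b 47]
D3: mem[0x0e..0x0f] <- [0e 93]
D4: mem[0x01..0x04] <- [0e 93 47 47]
D5: mem[0x1b..0x1d] <- [7d c2 fb]
query mem[0x06]=0x47, mem[0x20]=0xf0, mem[0x18]=0x7d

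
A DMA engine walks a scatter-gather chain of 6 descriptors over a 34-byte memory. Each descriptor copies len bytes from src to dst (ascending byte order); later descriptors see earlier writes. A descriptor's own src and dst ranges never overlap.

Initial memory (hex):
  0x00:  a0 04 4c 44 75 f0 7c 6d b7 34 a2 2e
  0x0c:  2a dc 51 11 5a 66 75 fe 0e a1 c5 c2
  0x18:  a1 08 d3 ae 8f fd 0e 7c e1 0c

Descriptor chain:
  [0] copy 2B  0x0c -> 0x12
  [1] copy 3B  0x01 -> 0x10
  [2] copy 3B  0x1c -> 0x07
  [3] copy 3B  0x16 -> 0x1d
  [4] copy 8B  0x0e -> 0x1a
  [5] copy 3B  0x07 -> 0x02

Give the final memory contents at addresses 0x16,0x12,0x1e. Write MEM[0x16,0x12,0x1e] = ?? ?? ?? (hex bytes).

  after D0: wrote 2B at 0x12 = 2adc
  after D1: wrote 3B at 0x10 = 044c44
  after D2: wrote 3B at 0x07 = 8ffd0e
  after D3: wrote 3B at 0x1d = c5c2a1
  after D4: wrote 8B at 0x1a = 5111044c44dc0ea1
  after D5: wrote 3B at 0x02 = 8ffd0e
query mem[0x16]=0xc5, mem[0x12]=0x44, mem[0x1e]=0x44

MEM[0x16,0x12,0x1e] = c5 44 44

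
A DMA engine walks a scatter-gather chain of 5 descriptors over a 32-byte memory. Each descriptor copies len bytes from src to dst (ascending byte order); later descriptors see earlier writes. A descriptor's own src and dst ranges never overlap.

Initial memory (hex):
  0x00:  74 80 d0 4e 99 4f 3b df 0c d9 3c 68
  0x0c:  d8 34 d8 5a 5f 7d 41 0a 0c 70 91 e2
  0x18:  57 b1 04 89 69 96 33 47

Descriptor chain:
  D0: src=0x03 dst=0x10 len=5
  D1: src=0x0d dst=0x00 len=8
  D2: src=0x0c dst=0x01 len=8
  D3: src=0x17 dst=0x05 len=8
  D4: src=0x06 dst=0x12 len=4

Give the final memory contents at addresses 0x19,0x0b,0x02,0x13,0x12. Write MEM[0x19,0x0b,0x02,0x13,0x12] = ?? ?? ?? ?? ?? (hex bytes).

MEM[0x19,0x0b,0x02,0x13,0x12] = b1 96 34 b1 57

[0] 0x03->0x10 len=5 : 4e 99 4f 3b df
[1] 0x0d->0x00 len=8 : 34 d8 5a 4e 99 4f 3b df
[2] 0x0c->0x01 len=8 : d8 34 d8 5a 4e 99 4f 3b
[3] 0x17->0x05 len=8 : e2 57 b1 04 89 69 96 33
[4] 0x06->0x12 len=4 : 57 b1 04 89
query mem[0x19]=0xb1, mem[0x0b]=0x96, mem[0x02]=0x34, mem[0x13]=0xb1, mem[0x12]=0x57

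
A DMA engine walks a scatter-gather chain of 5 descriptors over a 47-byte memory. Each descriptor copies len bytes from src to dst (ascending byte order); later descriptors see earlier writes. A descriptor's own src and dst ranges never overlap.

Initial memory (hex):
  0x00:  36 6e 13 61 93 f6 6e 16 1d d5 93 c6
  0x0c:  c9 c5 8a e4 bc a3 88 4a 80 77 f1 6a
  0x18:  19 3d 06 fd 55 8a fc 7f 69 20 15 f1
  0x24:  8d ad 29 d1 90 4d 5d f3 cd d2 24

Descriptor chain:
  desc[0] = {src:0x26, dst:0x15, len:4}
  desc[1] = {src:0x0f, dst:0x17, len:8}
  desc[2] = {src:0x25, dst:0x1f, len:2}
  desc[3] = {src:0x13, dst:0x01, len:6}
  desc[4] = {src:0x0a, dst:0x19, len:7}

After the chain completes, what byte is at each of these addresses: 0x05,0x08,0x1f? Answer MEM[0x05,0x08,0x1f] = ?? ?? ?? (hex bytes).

MEM[0x05,0x08,0x1f] = e4 1d bc

D0: mem[0x15..0x18] <- [29 d1 90 4d]
D1: mem[0x17..0x1e] <- [e4 bc a3 88 4a 80 29 d1]
D2: mem[0x1f..0x20] <- [ad 29]
D3: mem[0x01..0x06] <- [4a 80 29 d1 e4 bc]
D4: mem[0x19..0x1f] <- [93 c6 c9 c5 8a e4 bc]
query mem[0x05]=0xe4, mem[0x08]=0x1d, mem[0x1f]=0xbc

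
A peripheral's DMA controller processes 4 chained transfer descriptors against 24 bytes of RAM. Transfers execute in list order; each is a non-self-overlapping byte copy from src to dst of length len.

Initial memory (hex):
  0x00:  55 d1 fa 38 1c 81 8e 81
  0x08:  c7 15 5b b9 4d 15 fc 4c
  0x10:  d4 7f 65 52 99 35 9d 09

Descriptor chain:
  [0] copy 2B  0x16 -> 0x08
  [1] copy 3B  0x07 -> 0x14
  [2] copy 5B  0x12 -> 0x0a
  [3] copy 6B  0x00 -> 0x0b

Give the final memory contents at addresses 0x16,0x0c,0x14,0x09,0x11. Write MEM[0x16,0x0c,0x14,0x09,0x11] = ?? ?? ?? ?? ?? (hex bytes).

MEM[0x16,0x0c,0x14,0x09,0x11] = 09 d1 81 09 7f

  after D0: wrote 2B at 0x08 = 9d09
  after D1: wrote 3B at 0x14 = 819d09
  after D2: wrote 5B at 0x0a = 6552819d09
  after D3: wrote 6B at 0x0b = 55d1fa381c81
query mem[0x16]=0x09, mem[0x0c]=0xd1, mem[0x14]=0x81, mem[0x09]=0x09, mem[0x11]=0x7f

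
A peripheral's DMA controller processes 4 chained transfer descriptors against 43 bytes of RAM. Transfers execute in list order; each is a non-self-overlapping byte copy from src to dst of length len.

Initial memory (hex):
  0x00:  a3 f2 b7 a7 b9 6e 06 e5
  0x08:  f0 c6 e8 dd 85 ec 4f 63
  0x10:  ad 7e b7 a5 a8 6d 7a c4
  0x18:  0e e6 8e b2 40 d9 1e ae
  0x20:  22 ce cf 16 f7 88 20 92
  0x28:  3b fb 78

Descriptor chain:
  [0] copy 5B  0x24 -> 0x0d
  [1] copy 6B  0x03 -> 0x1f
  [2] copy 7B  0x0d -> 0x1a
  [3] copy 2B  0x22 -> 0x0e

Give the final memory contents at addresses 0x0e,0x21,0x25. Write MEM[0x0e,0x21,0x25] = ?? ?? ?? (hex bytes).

#0 dst[0x0d+5] := {0xf7,0x88,0x20,0x92,0x3b}
#1 dst[0x1f+6] := {0xa7,0xb9,0x6e,0x06,0xe5,0xf0}
#2 dst[0x1a+7] := {0xf7,0x88,0x20,0x92,0x3b,0xb7,0xa5}
#3 dst[0x0e+2] := {0x06,0xe5}
query mem[0x0e]=0x06, mem[0x21]=0x6e, mem[0x25]=0x88

MEM[0x0e,0x21,0x25] = 06 6e 88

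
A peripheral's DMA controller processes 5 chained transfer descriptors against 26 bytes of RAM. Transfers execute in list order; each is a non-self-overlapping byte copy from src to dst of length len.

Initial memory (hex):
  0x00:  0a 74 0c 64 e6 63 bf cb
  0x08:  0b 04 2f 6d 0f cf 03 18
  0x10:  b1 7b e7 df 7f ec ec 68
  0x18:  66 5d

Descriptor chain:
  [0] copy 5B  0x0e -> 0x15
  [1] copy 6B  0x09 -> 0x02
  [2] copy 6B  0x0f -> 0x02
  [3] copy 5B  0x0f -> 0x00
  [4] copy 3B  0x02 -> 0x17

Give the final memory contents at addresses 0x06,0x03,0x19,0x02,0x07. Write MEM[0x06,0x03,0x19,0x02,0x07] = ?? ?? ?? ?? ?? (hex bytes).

MEM[0x06,0x03,0x19,0x02,0x07] = df e7 df 7b 7f

#0 dst[0x15+5] := {0x03,0x18,0xb1,0x7b,0xe7}
#1 dst[0x02+6] := {0x04,0x2f,0x6d,0x0f,0xcf,0x03}
#2 dst[0x02+6] := {0x18,0xb1,0x7b,0xe7,0xdf,0x7f}
#3 dst[0x00+5] := {0x18,0xb1,0x7b,0xe7,0xdf}
#4 dst[0x17+3] := {0x7b,0xe7,0xdf}
query mem[0x06]=0xdf, mem[0x03]=0xe7, mem[0x19]=0xdf, mem[0x02]=0x7b, mem[0x07]=0x7f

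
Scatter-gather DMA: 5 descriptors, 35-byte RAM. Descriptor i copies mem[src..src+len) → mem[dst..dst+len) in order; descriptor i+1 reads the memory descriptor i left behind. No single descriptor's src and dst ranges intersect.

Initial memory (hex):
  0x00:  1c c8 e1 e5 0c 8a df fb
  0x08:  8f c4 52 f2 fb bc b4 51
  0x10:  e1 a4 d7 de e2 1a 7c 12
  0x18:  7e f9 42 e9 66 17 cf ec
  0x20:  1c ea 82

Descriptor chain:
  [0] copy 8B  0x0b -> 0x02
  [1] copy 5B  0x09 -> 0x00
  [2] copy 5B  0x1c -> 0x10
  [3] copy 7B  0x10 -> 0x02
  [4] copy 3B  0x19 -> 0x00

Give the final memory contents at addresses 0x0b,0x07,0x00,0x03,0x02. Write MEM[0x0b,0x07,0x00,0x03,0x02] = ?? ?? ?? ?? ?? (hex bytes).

MEM[0x0b,0x07,0x00,0x03,0x02] = f2 1a f9 17 e9

  after D0: wrote 8B at 0x02 = f2fbbcb451e1a4d7
  after D1: wrote 5B at 0x00 = d752f2fbbc
  after D2: wrote 5B at 0x10 = 6617cfec1c
  after D3: wrote 7B at 0x02 = 6617cfec1c1a7c
  after D4: wrote 3B at 0x00 = f942e9
query mem[0x0b]=0xf2, mem[0x07]=0x1a, mem[0x00]=0xf9, mem[0x03]=0x17, mem[0x02]=0xe9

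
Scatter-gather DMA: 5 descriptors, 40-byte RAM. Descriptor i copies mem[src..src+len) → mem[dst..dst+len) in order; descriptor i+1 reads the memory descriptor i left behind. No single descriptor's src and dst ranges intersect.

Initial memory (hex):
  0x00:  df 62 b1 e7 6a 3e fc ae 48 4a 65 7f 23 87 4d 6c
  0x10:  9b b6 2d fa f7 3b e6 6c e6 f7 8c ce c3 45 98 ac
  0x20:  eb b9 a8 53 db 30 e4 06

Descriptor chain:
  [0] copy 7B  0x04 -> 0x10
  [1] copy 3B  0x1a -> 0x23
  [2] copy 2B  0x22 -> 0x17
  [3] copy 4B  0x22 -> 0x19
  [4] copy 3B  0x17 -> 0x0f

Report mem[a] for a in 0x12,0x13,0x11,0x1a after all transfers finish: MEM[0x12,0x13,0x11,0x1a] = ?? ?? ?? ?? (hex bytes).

MEM[0x12,0x13,0x11,0x1a] = fc ae a8 8c

[0] 0x04->0x10 len=7 : 6a 3e fc ae 48 4a 65
[1] 0x1a->0x23 len=3 : 8c ce c3
[2] 0x22->0x17 len=2 : a8 8c
[3] 0x22->0x19 len=4 : a8 8c ce c3
[4] 0x17->0x0f len=3 : a8 8c a8
query mem[0x12]=0xfc, mem[0x13]=0xae, mem[0x11]=0xa8, mem[0x1a]=0x8c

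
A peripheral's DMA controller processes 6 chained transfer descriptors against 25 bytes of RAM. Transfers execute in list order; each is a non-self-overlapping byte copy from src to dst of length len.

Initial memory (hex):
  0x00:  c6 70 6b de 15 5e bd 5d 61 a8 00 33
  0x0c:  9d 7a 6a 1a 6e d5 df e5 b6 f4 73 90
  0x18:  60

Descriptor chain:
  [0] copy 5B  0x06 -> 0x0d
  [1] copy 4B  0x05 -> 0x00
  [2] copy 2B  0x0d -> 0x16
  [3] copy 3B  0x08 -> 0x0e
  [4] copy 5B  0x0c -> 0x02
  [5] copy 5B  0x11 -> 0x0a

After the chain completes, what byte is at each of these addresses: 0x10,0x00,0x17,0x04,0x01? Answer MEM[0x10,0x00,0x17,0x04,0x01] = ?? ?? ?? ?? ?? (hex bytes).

MEM[0x10,0x00,0x17,0x04,0x01] = 00 5e 5d 61 bd

#0 dst[0x0d+5] := {0xbd,0x5d,0x61,0xa8,0x00}
#1 dst[0x00+4] := {0x5e,0xbd,0x5d,0x61}
#2 dst[0x16+2] := {0xbd,0x5d}
#3 dst[0x0e+3] := {0x61,0xa8,0x00}
#4 dst[0x02+5] := {0x9d,0xbd,0x61,0xa8,0x00}
#5 dst[0x0a+5] := {0x00,0xdf,0xe5,0xb6,0xf4}
query mem[0x10]=0x00, mem[0x00]=0x5e, mem[0x17]=0x5d, mem[0x04]=0x61, mem[0x01]=0xbd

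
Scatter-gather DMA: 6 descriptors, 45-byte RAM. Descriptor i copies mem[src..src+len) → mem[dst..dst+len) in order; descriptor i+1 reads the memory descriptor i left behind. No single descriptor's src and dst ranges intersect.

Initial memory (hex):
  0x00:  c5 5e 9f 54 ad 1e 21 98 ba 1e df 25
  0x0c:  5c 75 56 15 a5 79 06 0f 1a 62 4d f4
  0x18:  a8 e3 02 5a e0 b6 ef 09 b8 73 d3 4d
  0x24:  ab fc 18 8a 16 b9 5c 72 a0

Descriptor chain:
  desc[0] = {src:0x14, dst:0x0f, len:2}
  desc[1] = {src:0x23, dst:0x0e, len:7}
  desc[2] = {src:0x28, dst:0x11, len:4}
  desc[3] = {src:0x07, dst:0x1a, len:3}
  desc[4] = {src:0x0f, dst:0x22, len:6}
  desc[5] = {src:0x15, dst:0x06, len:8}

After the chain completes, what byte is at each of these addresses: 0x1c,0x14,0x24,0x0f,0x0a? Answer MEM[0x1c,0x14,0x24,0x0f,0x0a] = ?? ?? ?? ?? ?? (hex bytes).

[0] 0x14->0x0f len=2 : 1a 62
[1] 0x23->0x0e len=7 : 4d ab fc 18 8a 16 b9
[2] 0x28->0x11 len=4 : 16 b9 5c 72
[3] 0x07->0x1a len=3 : 98 ba 1e
[4] 0x0f->0x22 len=6 : ab fc 16 b9 5c 72
[5] 0x15->0x06 len=8 : 62 4d f4 a8 e3 98 ba 1e
query mem[0x1c]=0x1e, mem[0x14]=0x72, mem[0x24]=0x16, mem[0x0f]=0xab, mem[0x0a]=0xe3

MEM[0x1c,0x14,0x24,0x0f,0x0a] = 1e 72 16 ab e3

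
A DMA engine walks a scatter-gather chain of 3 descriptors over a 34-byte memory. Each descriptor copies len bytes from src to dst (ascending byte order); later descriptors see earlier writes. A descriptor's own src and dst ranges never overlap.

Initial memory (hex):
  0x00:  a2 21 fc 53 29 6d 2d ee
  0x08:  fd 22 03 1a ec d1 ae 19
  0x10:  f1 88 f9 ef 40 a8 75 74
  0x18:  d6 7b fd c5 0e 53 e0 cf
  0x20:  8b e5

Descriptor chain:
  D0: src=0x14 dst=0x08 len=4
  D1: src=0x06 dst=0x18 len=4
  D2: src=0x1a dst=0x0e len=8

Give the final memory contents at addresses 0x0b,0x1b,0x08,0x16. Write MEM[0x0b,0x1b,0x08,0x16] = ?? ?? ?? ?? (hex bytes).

MEM[0x0b,0x1b,0x08,0x16] = 74 a8 40 75

[0] 0x14->0x08 len=4 : 40 a8 75 74
[1] 0x06->0x18 len=4 : 2d ee 40 a8
[2] 0x1a->0x0e len=8 : 40 a8 0e 53 e0 cf 8b e5
query mem[0x0b]=0x74, mem[0x1b]=0xa8, mem[0x08]=0x40, mem[0x16]=0x75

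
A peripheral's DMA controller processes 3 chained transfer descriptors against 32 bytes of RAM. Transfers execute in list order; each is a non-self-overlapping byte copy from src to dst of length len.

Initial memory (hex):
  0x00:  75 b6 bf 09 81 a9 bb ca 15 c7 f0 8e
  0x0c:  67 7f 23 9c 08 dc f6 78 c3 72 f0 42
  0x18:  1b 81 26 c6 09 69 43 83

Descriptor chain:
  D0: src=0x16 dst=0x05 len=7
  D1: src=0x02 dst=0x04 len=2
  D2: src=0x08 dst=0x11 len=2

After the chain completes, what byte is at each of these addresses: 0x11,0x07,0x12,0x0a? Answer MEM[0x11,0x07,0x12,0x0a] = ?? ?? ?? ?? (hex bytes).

[0] 0x16->0x05 len=7 : f0 42 1b 81 26 c6 09
[1] 0x02->0x04 len=2 : bf 09
[2] 0x08->0x11 len=2 : 81 26
query mem[0x11]=0x81, mem[0x07]=0x1b, mem[0x12]=0x26, mem[0x0a]=0xc6

MEM[0x11,0x07,0x12,0x0a] = 81 1b 26 c6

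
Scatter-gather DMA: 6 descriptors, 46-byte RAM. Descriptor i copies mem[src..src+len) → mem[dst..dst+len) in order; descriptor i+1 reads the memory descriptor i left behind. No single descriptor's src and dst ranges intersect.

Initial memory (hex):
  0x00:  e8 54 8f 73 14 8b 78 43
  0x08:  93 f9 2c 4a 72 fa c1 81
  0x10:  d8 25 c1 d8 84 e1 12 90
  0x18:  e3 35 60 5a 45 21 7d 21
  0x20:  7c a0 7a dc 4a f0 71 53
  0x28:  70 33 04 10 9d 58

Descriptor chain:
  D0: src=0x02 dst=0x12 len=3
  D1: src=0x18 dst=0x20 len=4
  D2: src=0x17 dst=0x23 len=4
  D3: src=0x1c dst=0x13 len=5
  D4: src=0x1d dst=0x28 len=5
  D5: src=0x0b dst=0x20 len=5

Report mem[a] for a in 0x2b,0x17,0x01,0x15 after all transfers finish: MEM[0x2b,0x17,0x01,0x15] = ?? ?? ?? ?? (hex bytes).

[0] 0x02->0x12 len=3 : 8f 73 14
[1] 0x18->0x20 len=4 : e3 35 60 5a
[2] 0x17->0x23 len=4 : 90 e3 35 60
[3] 0x1c->0x13 len=5 : 45 21 7d 21 e3
[4] 0x1d->0x28 len=5 : 21 7d 21 e3 35
[5] 0x0b->0x20 len=5 : 4a 72 fa c1 81
query mem[0x2b]=0xe3, mem[0x17]=0xe3, mem[0x01]=0x54, mem[0x15]=0x7d

MEM[0x2b,0x17,0x01,0x15] = e3 e3 54 7d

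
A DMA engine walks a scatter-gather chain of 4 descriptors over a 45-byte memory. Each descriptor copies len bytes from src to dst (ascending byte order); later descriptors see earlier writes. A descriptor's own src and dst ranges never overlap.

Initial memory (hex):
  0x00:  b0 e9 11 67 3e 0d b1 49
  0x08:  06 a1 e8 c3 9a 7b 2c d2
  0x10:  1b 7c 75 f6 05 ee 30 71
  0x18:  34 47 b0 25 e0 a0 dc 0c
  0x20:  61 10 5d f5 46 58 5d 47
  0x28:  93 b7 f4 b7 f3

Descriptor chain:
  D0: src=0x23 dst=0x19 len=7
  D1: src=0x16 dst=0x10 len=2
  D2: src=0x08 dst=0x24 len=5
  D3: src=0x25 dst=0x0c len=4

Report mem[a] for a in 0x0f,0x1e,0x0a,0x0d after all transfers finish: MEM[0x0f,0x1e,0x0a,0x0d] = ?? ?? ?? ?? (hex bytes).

MEM[0x0f,0x1e,0x0a,0x0d] = 9a 93 e8 e8

#0 dst[0x19+7] := {0xf5,0x46,0x58,0x5d,0x47,0x93,0xb7}
#1 dst[0x10+2] := {0x30,0x71}
#2 dst[0x24+5] := {0x06,0xa1,0xe8,0xc3,0x9a}
#3 dst[0x0c+4] := {0xa1,0xe8,0xc3,0x9a}
query mem[0x0f]=0x9a, mem[0x1e]=0x93, mem[0x0a]=0xe8, mem[0x0d]=0xe8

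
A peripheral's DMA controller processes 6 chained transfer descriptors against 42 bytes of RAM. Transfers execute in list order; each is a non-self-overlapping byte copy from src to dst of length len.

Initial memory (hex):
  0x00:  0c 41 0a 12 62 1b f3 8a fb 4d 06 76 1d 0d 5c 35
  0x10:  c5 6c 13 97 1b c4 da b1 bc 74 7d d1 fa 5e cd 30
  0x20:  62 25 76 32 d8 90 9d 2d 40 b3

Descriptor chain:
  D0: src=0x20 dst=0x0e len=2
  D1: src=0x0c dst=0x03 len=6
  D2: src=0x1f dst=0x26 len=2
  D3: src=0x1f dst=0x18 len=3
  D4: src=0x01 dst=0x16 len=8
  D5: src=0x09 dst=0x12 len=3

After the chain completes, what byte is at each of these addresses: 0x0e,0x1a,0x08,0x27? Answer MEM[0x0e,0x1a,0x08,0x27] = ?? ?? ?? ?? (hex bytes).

  after D0: wrote 2B at 0x0e = 6225
  after D1: wrote 6B at 0x03 = 1d0d6225c56c
  after D2: wrote 2B at 0x26 = 3062
  after D3: wrote 3B at 0x18 = 306225
  after D4: wrote 8B at 0x16 = 410a1d0d6225c56c
  after D5: wrote 3B at 0x12 = 4d0676
query mem[0x0e]=0x62, mem[0x1a]=0x62, mem[0x08]=0x6c, mem[0x27]=0x62

MEM[0x0e,0x1a,0x08,0x27] = 62 62 6c 62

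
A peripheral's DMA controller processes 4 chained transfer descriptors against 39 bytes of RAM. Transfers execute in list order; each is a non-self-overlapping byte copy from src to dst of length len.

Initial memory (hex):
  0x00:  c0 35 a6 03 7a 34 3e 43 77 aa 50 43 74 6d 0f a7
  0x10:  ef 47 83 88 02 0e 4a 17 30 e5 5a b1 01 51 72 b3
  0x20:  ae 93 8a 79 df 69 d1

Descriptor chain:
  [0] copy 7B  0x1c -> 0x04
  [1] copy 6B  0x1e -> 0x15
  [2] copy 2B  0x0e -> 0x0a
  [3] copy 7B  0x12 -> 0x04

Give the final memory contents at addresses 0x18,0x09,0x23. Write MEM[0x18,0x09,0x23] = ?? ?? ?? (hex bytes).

D0: mem[0x04..0x0a] <- [01 51 72 b3 ae 93 8a]
D1: mem[0x15..0x1a] <- [72 b3 ae 93 8a 79]
D2: mem[0x0a..0x0b] <- [0f a7]
D3: mem[0x04..0x0a] <- [83 88 02 72 b3 ae 93]
query mem[0x18]=0x93, mem[0x09]=0xae, mem[0x23]=0x79

MEM[0x18,0x09,0x23] = 93 ae 79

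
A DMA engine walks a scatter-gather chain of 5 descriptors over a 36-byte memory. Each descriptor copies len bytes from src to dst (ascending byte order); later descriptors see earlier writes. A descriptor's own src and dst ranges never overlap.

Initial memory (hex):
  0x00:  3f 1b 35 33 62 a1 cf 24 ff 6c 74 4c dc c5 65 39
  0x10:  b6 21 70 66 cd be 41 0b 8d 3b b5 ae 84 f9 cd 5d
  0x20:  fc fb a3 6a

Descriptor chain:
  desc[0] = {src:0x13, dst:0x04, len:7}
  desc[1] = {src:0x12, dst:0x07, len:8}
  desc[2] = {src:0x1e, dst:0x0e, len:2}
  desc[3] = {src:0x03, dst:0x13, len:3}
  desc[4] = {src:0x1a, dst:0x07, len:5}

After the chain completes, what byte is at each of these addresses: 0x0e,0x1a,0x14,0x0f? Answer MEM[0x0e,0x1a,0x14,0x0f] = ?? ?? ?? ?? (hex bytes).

MEM[0x0e,0x1a,0x14,0x0f] = cd b5 66 5d

[0] 0x13->0x04 len=7 : 66 cd be 41 0b 8d 3b
[1] 0x12->0x07 len=8 : 70 66 cd be 41 0b 8d 3b
[2] 0x1e->0x0e len=2 : cd 5d
[3] 0x03->0x13 len=3 : 33 66 cd
[4] 0x1a->0x07 len=5 : b5 ae 84 f9 cd
query mem[0x0e]=0xcd, mem[0x1a]=0xb5, mem[0x14]=0x66, mem[0x0f]=0x5d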